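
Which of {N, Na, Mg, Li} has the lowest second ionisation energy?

Mg

After 1 electron has been removed, what remains? N⁺ still has 4 valence electrons; Na⁺ is the bare [Ne] core; Mg⁺ still has 1 valence electron; Li⁺ is the bare [He] core.
Breaking into a closed-shell core is much more expensive than removing a leftover valence electron — Na and Li have the largest IE_2 here.
Valence configurations: N⁺ [He]2s²2p², Mg⁺ [Ne]3s¹.
Approximate IE_2 values (kJ/mol): N 2856, Na 4562, Mg 1451, Li 7298.
Overall IE_2 order: Mg < N < Na < Li.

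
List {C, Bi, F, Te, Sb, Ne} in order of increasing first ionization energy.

Bi < Sb < Te < C < F < Ne

C is in period 2, group 14; F is in period 2, group 17; Ne is in period 2, group 18; Sb is in period 5, group 15; Te is in period 5, group 16; Bi is in period 6, group 15.
Removing the outermost electron gets harder across a period and easier down a group.
Neither a single period nor a single group — weigh both effects.
Sb > Bi: Sb sits above Bi in group 15, so the down-group effect alone puts Sb higher.
Te > Sb: Te lies to the right of Sb in period 5, so the across-period effect alone puts Te higher.
C > Te: the two effects oppose for this pair; the down-group effect wins (1086 vs 869 kJ/mol).
F > C: F lies to the right of C in period 2, so the across-period effect alone puts F higher.
Ne > F: both are in period 2; the period trend gives Ne the larger value.
For reference (kJ/mol): C 1086, F 1681, Ne 2081, Sb 831, Te 869, Bi 703.
So from lowest to highest: Bi < Sb < Te < C < F < Ne.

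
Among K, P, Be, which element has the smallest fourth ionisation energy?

IE_4 is the cost of taking one more electron from the +3 cation: K³⁺ is already 2 electrons into the core; P³⁺ still has 2 valence electrons; Be³⁺ is already 1 electron into the core.
Core electrons are held far more tightly than valence electrons, so K and Be top the IE_4 order.
Tabulated IE_4 (kJ/mol): K 5877, P 4964, Be 21007.
So the fourth ionization energies run P < K < Be.

P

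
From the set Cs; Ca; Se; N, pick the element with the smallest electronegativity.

Cs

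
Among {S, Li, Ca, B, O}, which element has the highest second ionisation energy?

Li

After 1 electron has been removed, what remains? S⁺ still has 5 valence electrons; Li⁺ is the bare [He] core; Ca⁺ still has 1 valence electron; B⁺ still has 2 valence electrons; O⁺ still has 5 valence electrons.
Breaking into a closed-shell core is much more expensive than removing a leftover valence electron — Li has the largest IE_2 here.
Valence configurations: S⁺ [Ne]3s²3p³, Ca⁺ [Ar]4s¹, B⁺ [He]2s², O⁺ [He]2s²2p³.
Approximate IE_2 values (kJ/mol): S 2252, Li 7298, Ca 1145, B 2427, O 3388.
Hence IE_2: Ca < S < B < O < Li.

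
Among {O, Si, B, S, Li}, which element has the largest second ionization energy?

Li

Consider each +1 ion: O⁺ still has 5 valence electrons; Si⁺ still has 3 valence electrons; B⁺ still has 2 valence electrons; S⁺ still has 5 valence electrons; Li⁺ is the bare [He] core.
Pulling an electron out of a noble-gas core costs far more than removing a remaining valence electron, so Li sits at the high end of IE_2.
Valence configurations: O⁺ [He]2s²2p³, Si⁺ [Ne]3s²3p¹, B⁺ [He]2s², S⁺ [Ne]3s²3p³.
The numbers (kJ/mol): O 3388, Si 1577, B 2427, S 2252, Li 7298.
So the second ionization energies run Si < S < B < O < Li.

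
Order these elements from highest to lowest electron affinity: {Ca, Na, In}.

Na, In, Ca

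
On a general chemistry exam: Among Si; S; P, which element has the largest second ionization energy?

Consider each +1 ion: Si⁺ still has 3 valence electrons; S⁺ still has 5 valence electrons; P⁺ still has 4 valence electrons.
All are still removing valence electrons, so compare the +1 ions as you would atoms: IE_2 generally rises across a period (higher Z_eff) and falls down a group (larger shell), subject to the usual subshell exceptions.
Valence configurations: Si⁺ [Ne]3s²3p¹, S⁺ [Ne]3s²3p³, P⁺ [Ne]3s²3p².
Approximate IE_2 values (kJ/mol): Si 1577, S 2252, P 1907.
Putting it together, IE_2: Si < P < S.

S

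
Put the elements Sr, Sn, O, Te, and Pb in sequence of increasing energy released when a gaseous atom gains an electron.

O is in period 2, group 16; Sr is in period 5, group 2; Sn is in period 5, group 14; Te is in period 5, group 16; Pb is in period 6, group 14.
Electron affinity generally becomes more exothermic across a period toward the halogens and less exothermic down a group.
These span different periods and groups, so the two trends combine.
Pb > Sr: period and group pull opposite ways; the across-period shift dominates (35 vs 5 kJ/mol).
Sn > Pb: Sn sits above Pb in group 14, so the down-group effect alone puts Sn higher.
O > Sn: both effects reinforce here, so O is clearly the higher of the two.
Te > O: this pair runs against the simple trend — see the exception note.
Note the exception: Te has a higher electron affinity than O, contrary to the simple trend — O's compact 2p subshell gives strong electron–electron repulsion on the added electron.
For reference (kJ/mol): O 141, Sr 5, Sn 107, Te 190, Pb 35.
So from lowest to highest: Sr < Pb < Sn < O < Te.

Sr, Pb, Sn, O, Te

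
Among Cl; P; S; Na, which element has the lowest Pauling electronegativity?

EN rises left→right (higher Z_eff, smaller atoms) and falls top→bottom (larger, more shielded atoms).
All lie in period 3, so electronegativity increases left to right.
The lowest Pauling electronegativity among these belongs to Na.

Na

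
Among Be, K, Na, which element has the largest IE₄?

The fourth ionization energy removes an electron from the +3 ion. For each element: Be³⁺ is already 1 electron into the core; K³⁺ is already 2 electrons into the core; Na³⁺ is already 2 electrons into the core.
All of these are removing an electron from a noble-gas core or deeper; the smaller core (lower principal quantum number) is held far more tightly, and within a period the higher nuclear charge binds the same core more tightly.
Approximate IE_4 values (kJ/mol): Be 21007, K 5877, Na 9543.
Hence IE_4: K < Na < Be.

Be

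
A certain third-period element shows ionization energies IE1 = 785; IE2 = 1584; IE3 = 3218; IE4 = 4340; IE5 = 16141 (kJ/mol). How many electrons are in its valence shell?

4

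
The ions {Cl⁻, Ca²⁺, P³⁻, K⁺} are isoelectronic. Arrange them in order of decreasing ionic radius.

All of these have 18 electrons, so size is governed by nuclear charge alone: the more protons, the stronger the pull on the same electron cloud, and the smaller the ion.
Nuclear charges: Ca²⁺ (Z=20), K⁺ (Z=19), Cl⁻ (Z=17), P³⁻ (Z=15).
Largest to smallest: P³⁻ > Cl⁻ > K⁺ > Ca²⁺.

P³⁻ > Cl⁻ > K⁺ > Ca²⁺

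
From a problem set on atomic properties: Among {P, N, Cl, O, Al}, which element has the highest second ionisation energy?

Consider each +1 ion: P⁺ still has 4 valence electrons; N⁺ still has 4 valence electrons; Cl⁺ still has 6 valence electrons; O⁺ still has 5 valence electrons; Al⁺ still has 2 valence electrons.
All are still removing valence electrons, so compare the +1 ions as you would atoms: IE_2 generally rises across a period (higher Z_eff) and falls down a group (larger shell), subject to the usual subshell exceptions.
Valence configurations: P⁺ [Ne]3s²3p², N⁺ [He]2s²2p², Cl⁺ [Ne]3s²3p⁴, O⁺ [He]2s²2p³, Al⁺ [Ne]3s².
The numbers (kJ/mol): P 1907, N 2856, Cl 2298, O 3388, Al 1817.
Putting it together, IE_2: Al < P < Cl < N < O.

O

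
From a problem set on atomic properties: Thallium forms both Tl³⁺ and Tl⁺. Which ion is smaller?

Both ions have Z = 81 protons, but Tl³⁺ has lost more electrons, so its remaining electrons feel a larger effective nuclear charge per electron and are pulled in more tightly.
Higher positive charge → smaller ion, so Tl⁺ > Tl³⁺.

Tl³⁺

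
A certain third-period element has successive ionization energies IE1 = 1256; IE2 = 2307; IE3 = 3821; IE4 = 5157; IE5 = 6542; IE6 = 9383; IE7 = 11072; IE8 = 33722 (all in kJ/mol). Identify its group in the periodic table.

Group 17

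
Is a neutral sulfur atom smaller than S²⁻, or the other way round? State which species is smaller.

Forming S²⁻ adds 2 electrons to S. More electron–electron repulsion in the same shell, with unchanged nuclear charge, lets the cloud expand.
An anion is larger than its parent atom: S²⁻ > S.

S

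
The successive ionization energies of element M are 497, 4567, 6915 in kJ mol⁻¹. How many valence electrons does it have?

Look for the largest jump between consecutive ionization energies: IE2/IE1 ≈ 9.2, far larger than any earlier ratio.
That jump marks the point where a core electron is being removed. So the atom has 1 valence electron.

1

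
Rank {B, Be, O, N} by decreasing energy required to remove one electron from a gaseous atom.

N > O > Be > B

Be is in period 2, group 2; B is in period 2, group 13; N is in period 2, group 15; O is in period 2, group 16.
Removing the outermost electron gets harder across a period and easier down a group.
All lie in period 2; the across-period trend (first ionization energy increases left to right) applies, with the exception below.
Note the exception: Be has a higher first ionization energy than B, contrary to the simple trend — removing B's lone 2p electron is easier than breaking Be's filled 2s².
Note the exception: N has a higher first ionization energy than O, contrary to the simple trend — pairing an electron in O's 2p⁴ costs repulsion energy, so O ionizes more easily than half-filled N (2p³).
Tabulated first ionization energy (kJ/mol): Be 900, B 801, N 1402, O 1314.
So from highest to lowest: N > O > Be > B.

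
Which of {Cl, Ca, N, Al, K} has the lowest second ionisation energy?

Ca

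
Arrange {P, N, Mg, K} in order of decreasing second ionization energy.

K > N > P > Mg

Consider each +1 ion: P⁺ still has 4 valence electrons; N⁺ still has 4 valence electrons; Mg⁺ still has 1 valence electron; K⁺ is the bare [Ar] core.
Breaking into a closed-shell core is much more expensive than removing a leftover valence electron — K has the largest IE_2 here.
Valence configurations: P⁺ [Ne]3s²3p², N⁺ [He]2s²2p², Mg⁺ [Ne]3s¹.
Approximate IE_2 values (kJ/mol): P 1907, N 2856, Mg 1451, K 3052.
So the second ionization energies run Mg < P < N < K.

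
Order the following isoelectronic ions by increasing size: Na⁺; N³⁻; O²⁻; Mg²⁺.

Mg²⁺ < Na⁺ < O²⁻ < N³⁻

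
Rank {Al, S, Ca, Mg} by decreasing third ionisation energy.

Mg > Ca > S > Al

After 2 electrons have been removed, what remains? Al²⁺ still has 1 valence electron; S²⁺ still has 4 valence electrons; Ca²⁺ is the bare [Ar] core; Mg²⁺ is the bare [Ne] core.
Core electrons are held far more tightly than valence electrons, so Ca and Mg top the IE_3 order.
Valence configurations: Al²⁺ [Ne]3s¹, S²⁺ [Ne]3s²3p².
The numbers (kJ/mol): Al 2745, S 3357, Ca 4912, Mg 7733.
Hence IE_3: Al < S < Ca < Mg.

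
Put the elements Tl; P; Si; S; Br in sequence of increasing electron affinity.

Tl < P < Si < S < Br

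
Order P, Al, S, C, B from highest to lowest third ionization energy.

C, B, S, P, Al

Consider each +2 ion: P²⁺ still has 3 valence electrons; Al²⁺ still has 1 valence electron; S²⁺ still has 4 valence electrons; C²⁺ still has 2 valence electrons; B²⁺ still has 1 valence electron.
All are still removing valence electrons, so compare the +2 ions as you would atoms: IE_3 generally rises across a period (higher Z_eff) and falls down a group (larger shell), subject to the usual subshell exceptions.
Valence configurations: P²⁺ [Ne]3s²3p¹, Al²⁺ [Ne]3s¹, S²⁺ [Ne]3s²3p², C²⁺ [He]2s², B²⁺ [He]2s¹.
The numbers (kJ/mol): P 2914, Al 2745, S 3357, C 4620, B 3660.
So the third ionization energies run Al < P < S < B < C.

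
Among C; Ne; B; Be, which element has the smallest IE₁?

Be is in period 2, group 2; B is in period 2, group 13; C is in period 2, group 14; Ne is in period 2, group 18.
Removing the outermost electron gets harder across a period and easier down a group.
All lie in period 2; the across-period trend (first ionization energy increases left to right) applies, with the exception below.
Note the exception: Be has a higher first ionization energy than B, contrary to the simple trend — removing B's lone 2p electron is easier than breaking Be's filled 2s².
Approximate values (kJ/mol): Be 900, B 801, C 1086, Ne 2081.
The smallest IE₁ among these belongs to B.

B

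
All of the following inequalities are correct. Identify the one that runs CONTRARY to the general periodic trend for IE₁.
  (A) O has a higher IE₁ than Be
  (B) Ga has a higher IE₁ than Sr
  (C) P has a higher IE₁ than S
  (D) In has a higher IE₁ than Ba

(C)

The general trend: IE₁ increases across a period and decreases down a group.
(A) O (period 2, group 16) vs Be (period 2, group 2): the stated order agrees with the simple trend.
(B) Ga (period 4, group 13) vs Sr (period 5, group 2): the stated order agrees with the simple trend.
(C) P (period 3, group 15) vs S (period 3, group 16): the stated order contradicts the simple trend.
(D) In (period 5, group 13) vs Ba (period 6, group 2): the stated order agrees with the simple trend.
The exception is (C): S (3p⁴) ionizes more easily than half-filled P (3p³) because the paired 3p electron in S is pushed out by e⁻–e⁻ repulsion.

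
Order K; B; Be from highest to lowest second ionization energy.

IE_2 is the cost of taking one more electron from the +1 cation: K⁺ is the bare [Ar] core; B⁺ still has 2 valence electrons; Be⁺ still has 1 valence electron.
Pulling an electron out of a noble-gas core costs far more than removing a remaining valence electron, so K sits at the high end of IE_2.
Valence configurations: B⁺ [He]2s², Be⁺ [He]2s¹.
The numbers (kJ/mol): K 3052, B 2427, Be 1757.
Putting it together, IE_2: Be < B < K.

K > B > Be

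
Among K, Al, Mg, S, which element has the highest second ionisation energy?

K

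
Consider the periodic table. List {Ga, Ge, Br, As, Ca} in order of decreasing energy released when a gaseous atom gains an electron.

Br > Ge > As > Ga > Ca

Ca is in period 4, group 2; Ga is in period 4, group 13; Ge is in period 4, group 14; As is in period 4, group 15; Br is in period 4, group 17.
Electron affinity generally becomes more exothermic across a period toward the halogens and less exothermic down a group.
All lie in period 4; the across-period trend (electron affinity increases left to right) applies, with the exception below.
Note the exception: Ge has a higher electron affinity than As, contrary to the simple trend — adding an electron to As's half-filled 4p³ is unfavourable, so Ge (4p²) has the more exothermic EA.
Tabulated electron affinity (kJ/mol): Ca 2, Ga 29, Ge 119, As 78, Br 325.
So from highest to lowest: Br > Ge > As > Ga > Ca.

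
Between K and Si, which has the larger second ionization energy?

K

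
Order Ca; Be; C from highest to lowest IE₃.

Be > Ca > C

Consider each +2 ion: Ca²⁺ is the bare [Ar] core; Be²⁺ is the bare [He] core; C²⁺ still has 2 valence electrons.
Breaking into a closed-shell core is much more expensive than removing a leftover valence electron — Ca and Be have the largest IE_3 here.
Approximate IE_3 values (kJ/mol): Ca 4912, Be 14849, C 4620.
Hence IE_3: C < Ca < Be.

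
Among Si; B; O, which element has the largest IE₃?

O

IE_3 is the cost of taking one more electron from the +2 cation: Si²⁺ still has 2 valence electrons; B²⁺ still has 1 valence electron; O²⁺ still has 4 valence electrons.
All are still removing valence electrons, so compare the +2 ions as you would atoms: IE_3 generally rises across a period (higher Z_eff) and falls down a group (larger shell), subject to the usual subshell exceptions.
Valence configurations: Si²⁺ [Ne]3s², B²⁺ [He]2s¹, O²⁺ [He]2s²2p².
Tabulated IE_3 (kJ/mol): Si 3232, B 3660, O 5300.
So the third ionization energies run Si < B < O.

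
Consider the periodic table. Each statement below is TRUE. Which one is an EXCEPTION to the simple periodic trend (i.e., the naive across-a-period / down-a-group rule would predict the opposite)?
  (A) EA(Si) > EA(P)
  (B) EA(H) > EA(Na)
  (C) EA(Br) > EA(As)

The general trend: electron affinity increases across a period and decreases down a group.
(A) Si (period 3, group 14) vs P (period 3, group 15): the stated order contradicts the simple trend.
(B) H (period 1, group 1) vs Na (period 3, group 1): the stated order agrees with the simple trend.
(C) Br (period 4, group 17) vs As (period 4, group 15): the stated order agrees with the simple trend.
The exception is (A): adding an electron to P's half-filled 3p³ is unfavourable, so Si (3p²) has the more exothermic EA.

(A)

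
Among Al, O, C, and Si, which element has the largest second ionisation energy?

O

Consider each +1 ion: Al⁺ still has 2 valence electrons; O⁺ still has 5 valence electrons; C⁺ still has 3 valence electrons; Si⁺ still has 3 valence electrons.
All are still removing valence electrons, so compare the +1 ions as you would atoms: IE_2 generally rises across a period (higher Z_eff) and falls down a group (larger shell), subject to the usual subshell exceptions.
Valence configurations: Al⁺ [Ne]3s², O⁺ [He]2s²2p³, C⁺ [He]2s²2p¹, Si⁺ [Ne]3s²3p¹.
Si⁺ loses a lone 3p electron whereas Al⁺ must break into a filled 3s² pair, so IE_2(Al) > IE_2(Si) even though Si has the higher nuclear charge.
Approximate IE_2 values (kJ/mol): Al 1817, O 3388, C 2353, Si 1577.
Overall IE_2 order: Si < Al < C < O.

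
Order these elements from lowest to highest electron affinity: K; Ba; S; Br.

S is in period 3, group 16; K is in period 4, group 1; Br is in period 4, group 17; Ba is in period 6, group 2.
Electron affinity generally becomes more exothermic across a period toward the halogens and less exothermic down a group.
Neither a single period nor a single group — weigh both effects.
K > Ba: the two effects oppose for this pair; the down-group effect wins (48 vs 14 kJ/mol).
S > K: relative to K, both the across-period and down-group shifts push S's electron affinity up.
Br > S: the two effects oppose for this pair; the across-period effect wins (325 vs 200 kJ/mol).
For reference (kJ/mol): S 200, K 48, Br 325, Ba 14.
So from lowest to highest: Ba < K < S < Br.

Ba < K < S < Br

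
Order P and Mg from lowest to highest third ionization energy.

After 2 electrons have been removed, what remains? P²⁺ still has 3 valence electrons; Mg²⁺ is the bare [Ne] core.
Core electrons are held far more tightly than valence electrons, so Mg tops the IE_3 order.
Approximate IE_3 values (kJ/mol): P 2914, Mg 7733.
Hence IE_3: P < Mg.

P < Mg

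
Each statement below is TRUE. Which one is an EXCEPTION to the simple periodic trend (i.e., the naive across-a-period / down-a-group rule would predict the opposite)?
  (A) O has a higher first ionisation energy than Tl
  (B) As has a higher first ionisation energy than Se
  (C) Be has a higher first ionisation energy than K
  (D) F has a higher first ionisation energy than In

(B)

The general trend: first ionisation energy increases across a period and decreases down a group.
(A) O (period 2, group 16) vs Tl (period 6, group 13): the stated order agrees with the simple trend.
(B) As (period 4, group 15) vs Se (period 4, group 16): the stated order contradicts the simple trend.
(C) Be (period 2, group 2) vs K (period 4, group 1): the stated order agrees with the simple trend.
(D) F (period 2, group 17) vs In (period 5, group 13): the stated order agrees with the simple trend.
The exception is (B): Se (4p⁴) ionizes more easily than half-filled As (4p³).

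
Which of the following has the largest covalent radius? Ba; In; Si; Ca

Si is in period 3, group 14; Ca is in period 4, group 2; In is in period 5, group 13; Ba is in period 6, group 2.
Radius decreases left→right (rising Z_eff, same n) and increases top→bottom (higher n).
Neither a single period nor a single group — weigh both effects.
In > Si: both effects reinforce here, so In is clearly the larger of the two.
Ca > In: the two effects oppose for this pair; the across-period effect wins (171 vs 142 pm).
Ba > Ca: they share group 2; the group trend gives Ba the larger value.
For reference (pm): Si 116, Ca 171, In 142, Ba 196.
The largest covalent radius among these belongs to Ba.

Ba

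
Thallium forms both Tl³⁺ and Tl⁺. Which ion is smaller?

Tl³⁺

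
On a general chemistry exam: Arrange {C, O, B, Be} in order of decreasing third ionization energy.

Be > O > C > B

Consider each +2 ion: C²⁺ still has 2 valence electrons; O²⁺ still has 4 valence electrons; B²⁺ still has 1 valence electron; Be²⁺ is the bare [He] core.
Breaking into a closed-shell core is much more expensive than removing a leftover valence electron — Be has the largest IE_3 here.
Valence configurations: C²⁺ [He]2s², O²⁺ [He]2s²2p², B²⁺ [He]2s¹.
Tabulated IE_3 (kJ/mol): C 4620, O 5300, B 3660, Be 14849.
Hence IE_3: B < C < O < Be.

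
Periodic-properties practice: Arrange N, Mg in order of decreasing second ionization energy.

IE_2 is the cost of taking one more electron from the +1 cation: N⁺ still has 4 valence electrons; Mg⁺ still has 1 valence electron.
All are still removing valence electrons, so compare the +1 ions as you would atoms: IE_2 generally rises across a period (higher Z_eff) and falls down a group (larger shell), subject to the usual subshell exceptions.
Valence configurations: N⁺ [He]2s²2p², Mg⁺ [Ne]3s¹.
Tabulated IE_2 (kJ/mol): N 2856, Mg 1451.
So the second ionization energies run Mg < N.

N > Mg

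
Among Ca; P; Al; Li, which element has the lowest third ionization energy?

Al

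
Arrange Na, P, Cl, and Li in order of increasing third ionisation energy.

P, Cl, Na, Li

IE_3 is the cost of taking one more electron from the +2 cation: Na²⁺ is already 1 electron into the core; P²⁺ still has 3 valence electrons; Cl²⁺ still has 5 valence electrons; Li²⁺ is already 1 electron into the core.
Core electrons are held far more tightly than valence electrons, so Na and Li top the IE_3 order.
Valence configurations: P²⁺ [Ne]3s²3p¹, Cl²⁺ [Ne]3s²3p³.
The numbers (kJ/mol): Na 6910, P 2914, Cl 3822, Li 11815.
Hence IE_3: P < Cl < Na < Li.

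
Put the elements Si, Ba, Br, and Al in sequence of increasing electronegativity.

Ba < Al < Si < Br

Al is in period 3, group 13; Si is in period 3, group 14; Br is in period 4, group 17; Ba is in period 6, group 2.
Electronegativity increases across a period and decreases down a group, tracking effective nuclear charge and atomic size.
Here both period and group differ, so the two effects have to be weighed against each other.
Al > Ba: both effects reinforce here, so Al is clearly the higher of the two.
Si > Al: both are in period 3; the period trend gives Si the larger value.
Br > Si: period and group pull opposite ways; the across-period shift dominates (2.96 vs 1.90).
Approximate values (Pauling): Al 1.61, Si 1.90, Br 2.96, Ba 0.89.
So from lowest to highest: Ba < Al < Si < Br.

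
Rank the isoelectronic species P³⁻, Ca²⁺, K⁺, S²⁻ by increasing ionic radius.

Ca²⁺, K⁺, S²⁻, P³⁻

All of these have 18 electrons, so size is governed by nuclear charge alone: the more protons, the stronger the pull on the same electron cloud, and the smaller the ion.
Nuclear charges: Ca²⁺ (Z=20), K⁺ (Z=19), S²⁻ (Z=16), P³⁻ (Z=15).
Smallest to largest: Ca²⁺ < K⁺ < S²⁻ < P³⁻.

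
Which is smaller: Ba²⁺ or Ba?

Ba²⁺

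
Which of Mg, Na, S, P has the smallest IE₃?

P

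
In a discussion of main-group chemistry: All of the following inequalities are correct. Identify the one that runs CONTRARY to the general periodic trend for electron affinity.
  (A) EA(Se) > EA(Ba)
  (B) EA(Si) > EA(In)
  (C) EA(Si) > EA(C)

(C)

The general trend: electron affinity increases across a period and decreases down a group.
(A) Se (period 4, group 16) vs Ba (period 6, group 2): the stated order agrees with the simple trend.
(B) Si (period 3, group 14) vs In (period 5, group 13): the stated order agrees with the simple trend.
(C) Si (period 3, group 14) vs C (period 2, group 14): the stated order contradicts the simple trend.
The exception is (C): Si's larger, more diffuse 3p orbitals accept an added electron slightly more readily than C's compact 2p.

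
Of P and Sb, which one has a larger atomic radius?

Sb

Atomic radius shrinks across a period as nuclear charge pulls the same shell inward, and grows down a group as new shells are added.
All are in group 15, so atomic radius increases down the group.
So Sb has the larger atomic radius (Sb > P).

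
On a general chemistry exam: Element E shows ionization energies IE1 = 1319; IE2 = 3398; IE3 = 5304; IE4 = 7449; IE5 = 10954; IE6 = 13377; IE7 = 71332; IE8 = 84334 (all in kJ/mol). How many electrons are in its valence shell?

6

Look for the largest jump between consecutive ionization energies: IE7/IE6 ≈ 5.3, far larger than any earlier ratio.
That jump marks the point where a core electron is being removed. So the atom has 6 valence electrons.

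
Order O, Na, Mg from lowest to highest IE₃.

The third ionization energy removes an electron from the +2 ion. For each element: O²⁺ still has 4 valence electrons; Na²⁺ is already 1 electron into the core; Mg²⁺ is the bare [Ne] core.
Core electrons are held far more tightly than valence electrons, so Na and Mg top the IE_3 order.
Approximate IE_3 values (kJ/mol): O 5300, Na 6910, Mg 7733.
Overall IE_3 order: O < Na < Mg.

O < Na < Mg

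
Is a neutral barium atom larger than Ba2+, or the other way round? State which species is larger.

Ba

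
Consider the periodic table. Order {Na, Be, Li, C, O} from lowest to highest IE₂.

The second ionization energy removes an electron from the +1 ion. For each element: Na⁺ is the bare [Ne] core; Be⁺ still has 1 valence electron; Li⁺ is the bare [He] core; C⁺ still has 3 valence electrons; O⁺ still has 5 valence electrons.
Core electrons are held far more tightly than valence electrons, so Na and Li top the IE_2 order.
Valence configurations: Be⁺ [He]2s¹, C⁺ [He]2s²2p¹, O⁺ [He]2s²2p³.
Tabulated IE_2 (kJ/mol): Na 4562, Be 1757, Li 7298, C 2353, O 3388.
Hence IE_2: Be < C < O < Na < Li.

Be < C < O < Na < Li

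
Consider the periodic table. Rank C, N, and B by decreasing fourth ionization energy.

B > N > C

Consider each +3 ion: C³⁺ still has 1 valence electron; N³⁺ still has 2 valence electrons; B³⁺ is the bare [He] core.
Core electrons are held far more tightly than valence electrons, so B tops the IE_4 order.
Valence configurations: C³⁺ [He]2s¹, N³⁺ [He]2s².
Approximate IE_4 values (kJ/mol): C 6223, N 7475, B 25026.
Overall IE_4 order: C < N < B.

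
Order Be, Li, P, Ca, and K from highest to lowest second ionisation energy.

The second ionization energy removes an electron from the +1 ion. For each element: Be⁺ still has 1 valence electron; Li⁺ is the bare [He] core; P⁺ still has 4 valence electrons; Ca⁺ still has 1 valence electron; K⁺ is the bare [Ar] core.
Pulling an electron out of a noble-gas core costs far more than removing a remaining valence electron, so K and Li sit at the high end of IE_2.
Valence configurations: Be⁺ [He]2s¹, P⁺ [Ne]3s²3p², Ca⁺ [Ar]4s¹.
The numbers (kJ/mol): Be 1757, Li 7298, P 1907, Ca 1145, K 3052.
Hence IE_2: Ca < Be < P < K < Li.

Li > K > P > Be > Ca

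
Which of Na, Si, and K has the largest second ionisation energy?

The second ionization energy removes an electron from the +1 ion. For each element: Na⁺ is the bare [Ne] core; Si⁺ still has 3 valence electrons; K⁺ is the bare [Ar] core.
Breaking into a closed-shell core is much more expensive than removing a leftover valence electron — K and Na have the largest IE_2 here.
Approximate IE_2 values (kJ/mol): Na 4562, Si 1577, K 3052.
Hence IE_2: Si < K < Na.

Na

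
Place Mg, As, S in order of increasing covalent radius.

Mg is in period 3, group 2; S is in period 3, group 16; As is in period 4, group 15.
Across a period the added protons contract the valence shell; down a group each new principal shell makes the atom larger.
Here both period and group differ, so the two effects have to be weighed against each other.
As > S: both effects reinforce here, so As is clearly the larger of the two.
Mg > As: the two effects oppose for this pair; the across-period effect wins (139 vs 121 pm).
For reference (pm): Mg 139, S 103, As 121.
So from smallest to largest: S < As < Mg.

S < As < Mg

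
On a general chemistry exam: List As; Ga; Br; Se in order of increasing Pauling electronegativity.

Smaller atoms with higher effective nuclear charge are more electronegative.
All lie in period 4, so electronegativity increases left to right.
So from lowest to highest: Ga < As < Se < Br.

Ga < As < Se < Br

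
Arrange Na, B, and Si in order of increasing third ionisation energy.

Si < B < Na

After 2 electrons have been removed, what remains? Na²⁺ is already 1 electron into the core; B²⁺ still has 1 valence electron; Si²⁺ still has 2 valence electrons.
Breaking into a closed-shell core is much more expensive than removing a leftover valence electron — Na has the largest IE_3 here.
Valence configurations: B²⁺ [He]2s¹, Si²⁺ [Ne]3s².
Approximate IE_3 values (kJ/mol): Na 6910, B 3660, Si 3232.
Hence IE_3: Si < B < Na.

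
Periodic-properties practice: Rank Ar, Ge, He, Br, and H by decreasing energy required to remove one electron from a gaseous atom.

He > Ar > H > Br > Ge

Across a period the outer electron is held more tightly (higher IE₁); down a group it sits in a higher shell, more shielded, and comes off more easily.
Neither a single period nor a single group — weigh both effects.
Br > Ge: Br lies to the right of Ge in period 4, so the across-period effect alone puts Br higher.
H > Br: the two effects oppose for this pair; the down-group effect wins (1312 vs 1140 kJ/mol).
Ar > H: period and group pull opposite ways; the across-period shift dominates (1521 vs 1312 kJ/mol).
He > Ar: they share group 18; the group trend gives He the larger value.
Tabulated first ionization energy (kJ/mol): H 1312, He 2372, Ar 1521, Ge 762, Br 1140.
So from highest to lowest: He > Ar > H > Br > Ge.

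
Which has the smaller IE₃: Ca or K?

After 2 electrons have been removed, what remains? Ca²⁺ is the bare [Ar] core; K²⁺ is already 1 electron into the core.
All of these are removing an electron from a noble-gas core or deeper; the smaller core (lower principal quantum number) is held far more tightly, and within a period the higher nuclear charge binds the same core more tightly.
Approximate IE_3 values (kJ/mol): Ca 4912, K 4420.
So the third ionization energies run K < Ca.

K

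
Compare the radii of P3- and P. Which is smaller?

P

Forming P3- adds 3 electrons to P. More electron–electron repulsion in the same shell, with unchanged nuclear charge, lets the cloud expand.
An anion is larger than its parent atom: P3- > P.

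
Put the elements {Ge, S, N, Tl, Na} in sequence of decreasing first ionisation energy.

N, S, Ge, Tl, Na

N is in period 2, group 15; Na is in period 3, group 1; S is in period 3, group 16; Ge is in period 4, group 14; Tl is in period 6, group 13.
First ionization energy rises across a period (greater Z_eff holds electrons more tightly) and falls down a group (valence electrons are farther from the nucleus).
Here both period and group differ, so the two effects have to be weighed against each other.
Tl > Na: the two effects oppose for this pair; the across-period effect wins (589 vs 496 kJ/mol).
Ge > Tl: both effects reinforce here, so Ge is clearly the higher of the two.
S > Ge: both effects reinforce here, so S is clearly the higher of the two.
N > S: period and group pull opposite ways; the down-group shift dominates (1402 vs 1000 kJ/mol).
For reference (kJ/mol): N 1402, Na 496, S 1000, Ge 762, Tl 589.
So from highest to lowest: N > S > Ge > Tl > Na.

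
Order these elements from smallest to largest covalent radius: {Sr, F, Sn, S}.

F < S < Sn < Sr

F is in period 2, group 17; S is in period 3, group 16; Sr is in period 5, group 2; Sn is in period 5, group 14.
Atomic radius shrinks across a period as nuclear charge pulls the same shell inward, and grows down a group as new shells are added.
These span different periods and groups, so the two trends combine.
S > F: relative to F, both the across-period and down-group shifts push S's atomic radius up.
Sn > S: relative to S, both the across-period and down-group shifts push Sn's atomic radius up.
Sr > Sn: both are in period 5; the period trend gives Sr the larger value.
For reference (pm): F 64, S 103, Sr 185, Sn 140.
So from smallest to largest: F < S < Sn < Sr.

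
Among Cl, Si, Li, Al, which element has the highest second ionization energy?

Li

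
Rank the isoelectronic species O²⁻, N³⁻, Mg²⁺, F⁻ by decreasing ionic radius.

All of these have 10 electrons, so size is governed by nuclear charge alone: the more protons, the stronger the pull on the same electron cloud, and the smaller the ion.
Nuclear charges: Mg²⁺ (Z=12), F⁻ (Z=9), O²⁻ (Z=8), N³⁻ (Z=7).
Largest to smallest: N³⁻ > O²⁻ > F⁻ > Mg²⁺.

N³⁻ > O²⁻ > F⁻ > Mg²⁺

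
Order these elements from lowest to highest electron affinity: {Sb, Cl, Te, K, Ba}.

Ba < K < Sb < Te < Cl

Atoms with high Z_eff and room in the valence shell (especially the halogens) have the most exothermic electron affinities.
Neither a single period nor a single group — weigh both effects.
K > Ba: period and group pull opposite ways; the down-group shift dominates (48 vs 14 kJ/mol).
Sb > K: period and group pull opposite ways; the across-period shift dominates (103 vs 48 kJ/mol).
Te > Sb: Te lies to the right of Sb in period 5, so the across-period effect alone puts Te higher.
Cl > Te: both effects reinforce here, so Cl is clearly the higher of the two.
Approximate values (kJ/mol): Cl 349, K 48, Sb 103, Te 190, Ba 14.
So from lowest to highest: Ba < K < Sb < Te < Cl.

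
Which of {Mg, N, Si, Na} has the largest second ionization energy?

IE_2 is the cost of taking one more electron from the +1 cation: Mg⁺ still has 1 valence electron; N⁺ still has 4 valence electrons; Si⁺ still has 3 valence electrons; Na⁺ is the bare [Ne] core.
Breaking into a closed-shell core is much more expensive than removing a leftover valence electron — Na has the largest IE_2 here.
Valence configurations: Mg⁺ [Ne]3s¹, N⁺ [He]2s²2p², Si⁺ [Ne]3s²3p¹.
The numbers (kJ/mol): Mg 1451, N 2856, Si 1577, Na 4562.
So the second ionization energies run Mg < Si < N < Na.

Na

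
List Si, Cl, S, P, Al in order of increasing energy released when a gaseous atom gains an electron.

Al, P, Si, S, Cl

Al is in period 3, group 13; Si is in period 3, group 14; P is in period 3, group 15; S is in period 3, group 16; Cl is in period 3, group 17.
Adding an electron releases more energy for atoms nearer the top right (short of the noble gases).
All lie in period 3; the across-period trend (electron affinity increases left to right) applies, with the exception below.
Note the exception: Si has a higher electron affinity than P, contrary to the simple trend — adding an electron to P's half-filled 3p³ is unfavourable, so Si (3p²) has the more exothermic EA.
Approximate values (kJ/mol): Al 42, Si 134, P 72, S 200, Cl 349.
So from lowest to highest: Al < P < Si < S < Cl.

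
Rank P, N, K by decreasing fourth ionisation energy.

N > K > P

Consider each +3 ion: P³⁺ still has 2 valence electrons; N³⁺ still has 2 valence electrons; K³⁺ is already 2 electrons into the core.
Usually core removal costs more than valence removal, but here the competition is close: a tightly held n=2 valence electron can cost more to remove than an n=3 core electron, so the actual values have to decide it.
Valence configurations: P³⁺ [Ne]3s², N³⁺ [He]2s².
The numbers (kJ/mol): P 4964, N 7475, K 5877.
Hence IE_4: P < K < N.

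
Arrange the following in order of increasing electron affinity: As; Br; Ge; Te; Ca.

Ca < As < Ge < Te < Br

Ca is in period 4, group 2; Ge is in period 4, group 14; As is in period 4, group 15; Br is in period 4, group 17; Te is in period 5, group 16.
Adding an electron releases more energy for atoms nearer the top right (short of the noble gases).
Neither a single period nor a single group — weigh both effects.
As > Ca: both are in period 4; the period trend gives As the larger value.
Ge > As: this pair runs against the simple trend — see the exception note.
Te > Ge: the two effects oppose for this pair; the across-period effect wins (190 vs 119 kJ/mol).
Br > Te: both effects reinforce here, so Br is clearly the higher of the two.
Note the exception: Ge has a higher electron affinity than As, contrary to the simple trend — adding an electron to As's half-filled 4p³ is unfavourable, so Ge (4p²) has the more exothermic EA.
Tabulated electron affinity (kJ/mol): Ca 2, Ge 119, As 78, Br 325, Te 190.
So from lowest to highest: Ca < As < Ge < Te < Br.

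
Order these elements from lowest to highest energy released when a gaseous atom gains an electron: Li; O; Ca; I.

Ca < Li < O < I

Li is in period 2, group 1; O is in period 2, group 16; Ca is in period 4, group 2; I is in period 5, group 17.
EA tends to increase across a period and decrease down a group, though the pattern is less regular than for IE or radius.
These span different periods and groups, so the two trends combine.
Li > Ca: the two effects oppose for this pair; the down-group effect wins (60 vs 2 kJ/mol).
O > Li: O lies to the right of Li in period 2, so the across-period effect alone puts O higher.
I > O: period and group pull opposite ways; the across-period shift dominates (295 vs 141 kJ/mol).
For reference (kJ/mol): Li 60, O 141, Ca 2, I 295.
So from lowest to highest: Ca < Li < O < I.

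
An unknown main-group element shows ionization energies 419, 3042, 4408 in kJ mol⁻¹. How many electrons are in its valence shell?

Look for the largest jump between consecutive ionization energies: IE2/IE1 ≈ 7.3, far larger than any earlier ratio.
That jump marks the point where a core electron is being removed. So the atom has 1 valence electron.

1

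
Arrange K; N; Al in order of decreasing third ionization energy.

IE_3 is the cost of taking one more electron from the +2 cation: K²⁺ is already 1 electron into the core; N²⁺ still has 3 valence electrons; Al²⁺ still has 1 valence electron.
Usually core removal costs more than valence removal, but here the competition is close: a tightly held n=2 valence electron can cost more to remove than an n=3 core electron, so the actual values have to decide it.
Valence configurations: N²⁺ [He]2s²2p¹, Al²⁺ [Ne]3s¹.
Approximate IE_3 values (kJ/mol): K 4420, N 4578, Al 2745.
Overall IE_3 order: Al < K < N.

N, K, Al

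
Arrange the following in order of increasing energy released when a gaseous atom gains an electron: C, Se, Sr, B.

Sr, B, C, Se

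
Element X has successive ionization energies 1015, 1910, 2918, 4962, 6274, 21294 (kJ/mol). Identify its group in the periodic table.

Group 15

Look for the largest jump between consecutive ionization energies: IE6/IE5 ≈ 3.4, far larger than any earlier ratio.
That jump marks the point where a core electron is being removed. So the atom has 5 valence electrons.
A main-group element with 5 valence electrons is in group 15.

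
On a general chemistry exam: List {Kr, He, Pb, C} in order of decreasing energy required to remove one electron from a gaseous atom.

He > Kr > C > Pb

Removing the outermost electron gets harder across a period and easier down a group.
Here both period and group differ, so the two effects have to be weighed against each other.
C > Pb: C sits above Pb in group 14, so the down-group effect alone puts C higher.
Kr > C: period and group pull opposite ways; the across-period shift dominates (1351 vs 1086 kJ/mol).
He > Kr: they share group 18; the group trend gives He the larger value.
Tabulated first ionization energy (kJ/mol): He 2372, C 1086, Kr 1351, Pb 716.
So from highest to lowest: He > Kr > C > Pb.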